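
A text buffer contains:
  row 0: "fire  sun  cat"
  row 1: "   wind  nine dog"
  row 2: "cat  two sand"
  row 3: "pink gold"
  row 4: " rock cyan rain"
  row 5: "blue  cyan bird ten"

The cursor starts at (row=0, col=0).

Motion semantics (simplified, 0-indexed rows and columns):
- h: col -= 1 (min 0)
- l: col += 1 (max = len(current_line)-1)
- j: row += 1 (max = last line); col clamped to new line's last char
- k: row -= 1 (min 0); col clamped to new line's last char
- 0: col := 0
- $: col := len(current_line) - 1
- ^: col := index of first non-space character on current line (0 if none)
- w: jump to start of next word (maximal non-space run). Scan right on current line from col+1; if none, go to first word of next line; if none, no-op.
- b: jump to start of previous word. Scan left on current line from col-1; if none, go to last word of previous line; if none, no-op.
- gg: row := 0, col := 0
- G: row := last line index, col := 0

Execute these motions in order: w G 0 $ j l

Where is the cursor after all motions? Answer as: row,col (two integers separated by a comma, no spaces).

Answer: 5,18

Derivation:
After 1 (w): row=0 col=6 char='s'
After 2 (G): row=5 col=0 char='b'
After 3 (0): row=5 col=0 char='b'
After 4 ($): row=5 col=18 char='n'
After 5 (j): row=5 col=18 char='n'
After 6 (l): row=5 col=18 char='n'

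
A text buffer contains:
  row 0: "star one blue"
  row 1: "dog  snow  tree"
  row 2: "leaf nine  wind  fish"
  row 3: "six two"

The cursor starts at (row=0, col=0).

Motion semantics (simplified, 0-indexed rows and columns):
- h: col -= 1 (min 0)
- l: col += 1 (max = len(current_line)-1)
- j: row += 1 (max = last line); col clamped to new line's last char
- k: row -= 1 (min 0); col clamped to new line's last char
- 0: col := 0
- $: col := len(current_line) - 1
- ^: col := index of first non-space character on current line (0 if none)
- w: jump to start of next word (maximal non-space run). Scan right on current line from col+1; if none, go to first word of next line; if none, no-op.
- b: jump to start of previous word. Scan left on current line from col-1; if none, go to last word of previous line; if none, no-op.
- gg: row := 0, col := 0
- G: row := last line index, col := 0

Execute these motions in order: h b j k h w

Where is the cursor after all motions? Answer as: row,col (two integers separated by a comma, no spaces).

Answer: 0,5

Derivation:
After 1 (h): row=0 col=0 char='s'
After 2 (b): row=0 col=0 char='s'
After 3 (j): row=1 col=0 char='d'
After 4 (k): row=0 col=0 char='s'
After 5 (h): row=0 col=0 char='s'
After 6 (w): row=0 col=5 char='o'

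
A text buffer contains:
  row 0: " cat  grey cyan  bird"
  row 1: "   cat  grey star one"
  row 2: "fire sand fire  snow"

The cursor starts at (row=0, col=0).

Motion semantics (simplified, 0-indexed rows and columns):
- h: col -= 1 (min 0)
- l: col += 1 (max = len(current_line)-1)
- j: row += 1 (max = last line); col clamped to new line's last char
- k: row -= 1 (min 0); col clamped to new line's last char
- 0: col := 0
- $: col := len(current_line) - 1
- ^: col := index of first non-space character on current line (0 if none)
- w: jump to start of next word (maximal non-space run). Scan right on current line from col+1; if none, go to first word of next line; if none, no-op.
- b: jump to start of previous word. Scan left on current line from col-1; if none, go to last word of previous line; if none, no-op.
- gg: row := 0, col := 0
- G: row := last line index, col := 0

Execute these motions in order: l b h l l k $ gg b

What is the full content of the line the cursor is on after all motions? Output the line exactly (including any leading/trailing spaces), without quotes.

Answer:  cat  grey cyan  bird

Derivation:
After 1 (l): row=0 col=1 char='c'
After 2 (b): row=0 col=1 char='c'
After 3 (h): row=0 col=0 char='_'
After 4 (l): row=0 col=1 char='c'
After 5 (l): row=0 col=2 char='a'
After 6 (k): row=0 col=2 char='a'
After 7 ($): row=0 col=20 char='d'
After 8 (gg): row=0 col=0 char='_'
After 9 (b): row=0 col=0 char='_'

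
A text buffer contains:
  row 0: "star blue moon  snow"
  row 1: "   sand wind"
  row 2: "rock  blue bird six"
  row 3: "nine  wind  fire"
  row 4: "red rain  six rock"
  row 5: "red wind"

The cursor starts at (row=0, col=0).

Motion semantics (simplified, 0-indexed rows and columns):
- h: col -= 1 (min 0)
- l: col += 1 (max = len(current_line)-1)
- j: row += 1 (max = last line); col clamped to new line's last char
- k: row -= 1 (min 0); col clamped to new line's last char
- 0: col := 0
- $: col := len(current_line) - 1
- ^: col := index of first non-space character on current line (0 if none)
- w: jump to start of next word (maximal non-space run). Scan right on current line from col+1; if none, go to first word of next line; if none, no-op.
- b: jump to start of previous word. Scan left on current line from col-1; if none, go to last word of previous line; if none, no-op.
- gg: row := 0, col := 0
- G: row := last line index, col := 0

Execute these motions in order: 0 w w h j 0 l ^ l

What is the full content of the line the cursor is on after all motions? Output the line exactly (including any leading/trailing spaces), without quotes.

After 1 (0): row=0 col=0 char='s'
After 2 (w): row=0 col=5 char='b'
After 3 (w): row=0 col=10 char='m'
After 4 (h): row=0 col=9 char='_'
After 5 (j): row=1 col=9 char='i'
After 6 (0): row=1 col=0 char='_'
After 7 (l): row=1 col=1 char='_'
After 8 (^): row=1 col=3 char='s'
After 9 (l): row=1 col=4 char='a'

Answer:    sand wind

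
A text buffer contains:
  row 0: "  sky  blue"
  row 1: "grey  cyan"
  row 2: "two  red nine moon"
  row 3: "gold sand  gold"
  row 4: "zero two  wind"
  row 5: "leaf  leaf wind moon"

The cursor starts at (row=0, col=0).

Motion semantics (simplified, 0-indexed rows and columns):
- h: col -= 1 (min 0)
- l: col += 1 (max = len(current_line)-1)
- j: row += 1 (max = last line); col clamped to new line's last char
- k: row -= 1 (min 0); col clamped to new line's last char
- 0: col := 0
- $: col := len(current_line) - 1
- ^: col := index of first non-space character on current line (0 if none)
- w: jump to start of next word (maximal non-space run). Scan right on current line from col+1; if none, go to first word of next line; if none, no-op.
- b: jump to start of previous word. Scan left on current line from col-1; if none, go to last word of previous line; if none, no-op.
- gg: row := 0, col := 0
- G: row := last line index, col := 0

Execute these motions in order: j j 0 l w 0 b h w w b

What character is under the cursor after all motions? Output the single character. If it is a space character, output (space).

Answer: c

Derivation:
After 1 (j): row=1 col=0 char='g'
After 2 (j): row=2 col=0 char='t'
After 3 (0): row=2 col=0 char='t'
After 4 (l): row=2 col=1 char='w'
After 5 (w): row=2 col=5 char='r'
After 6 (0): row=2 col=0 char='t'
After 7 (b): row=1 col=6 char='c'
After 8 (h): row=1 col=5 char='_'
After 9 (w): row=1 col=6 char='c'
After 10 (w): row=2 col=0 char='t'
After 11 (b): row=1 col=6 char='c'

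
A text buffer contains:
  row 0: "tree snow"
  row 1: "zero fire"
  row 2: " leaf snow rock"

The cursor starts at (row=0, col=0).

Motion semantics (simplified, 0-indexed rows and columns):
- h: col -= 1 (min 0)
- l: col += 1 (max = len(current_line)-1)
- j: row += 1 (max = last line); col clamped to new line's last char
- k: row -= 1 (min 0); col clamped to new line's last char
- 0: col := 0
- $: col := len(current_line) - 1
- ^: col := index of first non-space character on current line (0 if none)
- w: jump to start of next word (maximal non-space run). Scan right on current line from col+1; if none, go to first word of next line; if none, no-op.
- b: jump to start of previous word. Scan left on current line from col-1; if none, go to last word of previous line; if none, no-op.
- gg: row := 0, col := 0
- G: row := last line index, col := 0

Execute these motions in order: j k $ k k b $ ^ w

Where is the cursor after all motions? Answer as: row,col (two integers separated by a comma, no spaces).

After 1 (j): row=1 col=0 char='z'
After 2 (k): row=0 col=0 char='t'
After 3 ($): row=0 col=8 char='w'
After 4 (k): row=0 col=8 char='w'
After 5 (k): row=0 col=8 char='w'
After 6 (b): row=0 col=5 char='s'
After 7 ($): row=0 col=8 char='w'
After 8 (^): row=0 col=0 char='t'
After 9 (w): row=0 col=5 char='s'

Answer: 0,5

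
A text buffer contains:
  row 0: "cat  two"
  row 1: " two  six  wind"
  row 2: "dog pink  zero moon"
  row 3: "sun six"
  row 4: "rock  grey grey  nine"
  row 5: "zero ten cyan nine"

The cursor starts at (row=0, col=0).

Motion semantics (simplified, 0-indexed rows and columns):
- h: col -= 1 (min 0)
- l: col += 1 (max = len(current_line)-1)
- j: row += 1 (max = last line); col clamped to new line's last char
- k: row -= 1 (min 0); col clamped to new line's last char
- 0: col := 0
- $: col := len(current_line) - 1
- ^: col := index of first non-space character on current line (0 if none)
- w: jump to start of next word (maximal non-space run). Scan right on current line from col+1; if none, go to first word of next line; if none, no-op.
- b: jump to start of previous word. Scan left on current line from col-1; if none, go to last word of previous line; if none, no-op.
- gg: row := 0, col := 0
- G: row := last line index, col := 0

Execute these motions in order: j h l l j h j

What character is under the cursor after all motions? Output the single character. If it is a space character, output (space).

Answer: u

Derivation:
After 1 (j): row=1 col=0 char='_'
After 2 (h): row=1 col=0 char='_'
After 3 (l): row=1 col=1 char='t'
After 4 (l): row=1 col=2 char='w'
After 5 (j): row=2 col=2 char='g'
After 6 (h): row=2 col=1 char='o'
After 7 (j): row=3 col=1 char='u'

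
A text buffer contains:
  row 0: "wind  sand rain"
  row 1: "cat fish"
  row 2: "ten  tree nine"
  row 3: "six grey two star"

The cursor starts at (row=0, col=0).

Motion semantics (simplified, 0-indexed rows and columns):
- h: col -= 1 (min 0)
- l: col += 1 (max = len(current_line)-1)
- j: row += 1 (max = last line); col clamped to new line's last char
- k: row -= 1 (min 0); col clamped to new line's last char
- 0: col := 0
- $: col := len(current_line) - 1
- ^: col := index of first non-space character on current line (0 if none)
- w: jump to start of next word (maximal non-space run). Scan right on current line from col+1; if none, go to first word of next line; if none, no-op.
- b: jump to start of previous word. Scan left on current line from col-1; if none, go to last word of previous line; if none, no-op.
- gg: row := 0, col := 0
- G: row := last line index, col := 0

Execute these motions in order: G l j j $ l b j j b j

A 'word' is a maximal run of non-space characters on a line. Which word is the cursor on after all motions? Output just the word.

After 1 (G): row=3 col=0 char='s'
After 2 (l): row=3 col=1 char='i'
After 3 (j): row=3 col=1 char='i'
After 4 (j): row=3 col=1 char='i'
After 5 ($): row=3 col=16 char='r'
After 6 (l): row=3 col=16 char='r'
After 7 (b): row=3 col=13 char='s'
After 8 (j): row=3 col=13 char='s'
After 9 (j): row=3 col=13 char='s'
After 10 (b): row=3 col=9 char='t'
After 11 (j): row=3 col=9 char='t'

Answer: two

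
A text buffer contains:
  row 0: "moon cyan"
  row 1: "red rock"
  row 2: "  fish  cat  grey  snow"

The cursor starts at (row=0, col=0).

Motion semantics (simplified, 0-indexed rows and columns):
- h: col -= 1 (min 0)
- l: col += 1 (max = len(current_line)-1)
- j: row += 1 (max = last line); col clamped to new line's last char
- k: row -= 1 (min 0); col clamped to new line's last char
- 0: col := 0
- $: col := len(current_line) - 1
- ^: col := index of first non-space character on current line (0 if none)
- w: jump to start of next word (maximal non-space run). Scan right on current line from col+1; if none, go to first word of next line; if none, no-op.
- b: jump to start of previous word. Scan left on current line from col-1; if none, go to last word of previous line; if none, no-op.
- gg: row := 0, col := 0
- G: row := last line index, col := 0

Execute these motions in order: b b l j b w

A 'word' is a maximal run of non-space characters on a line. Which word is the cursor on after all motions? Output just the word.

After 1 (b): row=0 col=0 char='m'
After 2 (b): row=0 col=0 char='m'
After 3 (l): row=0 col=1 char='o'
After 4 (j): row=1 col=1 char='e'
After 5 (b): row=1 col=0 char='r'
After 6 (w): row=1 col=4 char='r'

Answer: rock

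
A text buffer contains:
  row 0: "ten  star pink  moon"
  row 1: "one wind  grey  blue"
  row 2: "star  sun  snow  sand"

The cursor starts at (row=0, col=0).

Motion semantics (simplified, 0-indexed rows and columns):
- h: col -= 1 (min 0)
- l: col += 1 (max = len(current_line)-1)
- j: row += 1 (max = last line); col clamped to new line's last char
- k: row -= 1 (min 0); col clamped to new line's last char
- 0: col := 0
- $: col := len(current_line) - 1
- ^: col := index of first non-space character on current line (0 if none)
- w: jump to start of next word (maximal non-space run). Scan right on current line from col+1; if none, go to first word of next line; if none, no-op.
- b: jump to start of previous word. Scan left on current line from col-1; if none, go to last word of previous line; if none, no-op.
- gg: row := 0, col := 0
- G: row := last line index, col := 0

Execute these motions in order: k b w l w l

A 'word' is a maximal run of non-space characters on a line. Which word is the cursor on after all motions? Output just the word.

Answer: pink

Derivation:
After 1 (k): row=0 col=0 char='t'
After 2 (b): row=0 col=0 char='t'
After 3 (w): row=0 col=5 char='s'
After 4 (l): row=0 col=6 char='t'
After 5 (w): row=0 col=10 char='p'
After 6 (l): row=0 col=11 char='i'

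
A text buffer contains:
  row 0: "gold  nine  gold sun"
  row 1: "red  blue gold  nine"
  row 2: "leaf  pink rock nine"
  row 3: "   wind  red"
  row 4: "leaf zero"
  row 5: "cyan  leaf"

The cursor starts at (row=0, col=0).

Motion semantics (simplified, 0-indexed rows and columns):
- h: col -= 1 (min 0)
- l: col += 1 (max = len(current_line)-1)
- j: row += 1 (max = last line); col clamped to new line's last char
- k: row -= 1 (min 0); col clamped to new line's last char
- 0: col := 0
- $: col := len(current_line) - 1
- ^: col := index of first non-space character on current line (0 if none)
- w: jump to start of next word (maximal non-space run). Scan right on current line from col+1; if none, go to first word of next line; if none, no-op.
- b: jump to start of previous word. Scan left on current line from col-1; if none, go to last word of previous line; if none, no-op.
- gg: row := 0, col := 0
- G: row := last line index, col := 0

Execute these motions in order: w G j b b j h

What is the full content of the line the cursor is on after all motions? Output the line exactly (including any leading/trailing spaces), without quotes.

Answer: cyan  leaf

Derivation:
After 1 (w): row=0 col=6 char='n'
After 2 (G): row=5 col=0 char='c'
After 3 (j): row=5 col=0 char='c'
After 4 (b): row=4 col=5 char='z'
After 5 (b): row=4 col=0 char='l'
After 6 (j): row=5 col=0 char='c'
After 7 (h): row=5 col=0 char='c'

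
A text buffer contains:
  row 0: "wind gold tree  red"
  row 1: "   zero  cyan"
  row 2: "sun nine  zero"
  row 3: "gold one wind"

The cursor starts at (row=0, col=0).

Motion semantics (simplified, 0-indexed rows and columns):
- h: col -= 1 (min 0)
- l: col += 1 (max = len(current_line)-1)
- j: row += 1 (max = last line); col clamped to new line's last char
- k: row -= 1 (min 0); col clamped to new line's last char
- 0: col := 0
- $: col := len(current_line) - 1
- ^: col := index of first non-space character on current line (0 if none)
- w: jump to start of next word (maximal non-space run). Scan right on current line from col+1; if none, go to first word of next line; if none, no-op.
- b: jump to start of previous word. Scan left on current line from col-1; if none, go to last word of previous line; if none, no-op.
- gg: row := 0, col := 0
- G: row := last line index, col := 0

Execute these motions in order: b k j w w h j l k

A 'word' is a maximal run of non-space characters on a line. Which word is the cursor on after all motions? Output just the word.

Answer: cyan

Derivation:
After 1 (b): row=0 col=0 char='w'
After 2 (k): row=0 col=0 char='w'
After 3 (j): row=1 col=0 char='_'
After 4 (w): row=1 col=3 char='z'
After 5 (w): row=1 col=9 char='c'
After 6 (h): row=1 col=8 char='_'
After 7 (j): row=2 col=8 char='_'
After 8 (l): row=2 col=9 char='_'
After 9 (k): row=1 col=9 char='c'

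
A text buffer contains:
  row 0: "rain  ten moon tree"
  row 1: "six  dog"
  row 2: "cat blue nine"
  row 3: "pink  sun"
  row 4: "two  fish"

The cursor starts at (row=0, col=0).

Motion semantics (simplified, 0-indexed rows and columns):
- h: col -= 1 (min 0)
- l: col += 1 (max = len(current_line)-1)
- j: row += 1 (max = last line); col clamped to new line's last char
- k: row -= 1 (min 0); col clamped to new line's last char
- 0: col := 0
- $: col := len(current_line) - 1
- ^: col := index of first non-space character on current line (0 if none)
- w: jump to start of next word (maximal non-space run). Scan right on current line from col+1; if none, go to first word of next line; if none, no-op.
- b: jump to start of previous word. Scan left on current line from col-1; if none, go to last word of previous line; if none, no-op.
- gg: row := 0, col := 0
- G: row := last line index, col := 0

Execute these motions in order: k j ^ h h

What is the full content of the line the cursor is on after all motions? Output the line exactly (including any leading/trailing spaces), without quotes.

After 1 (k): row=0 col=0 char='r'
After 2 (j): row=1 col=0 char='s'
After 3 (^): row=1 col=0 char='s'
After 4 (h): row=1 col=0 char='s'
After 5 (h): row=1 col=0 char='s'

Answer: six  dog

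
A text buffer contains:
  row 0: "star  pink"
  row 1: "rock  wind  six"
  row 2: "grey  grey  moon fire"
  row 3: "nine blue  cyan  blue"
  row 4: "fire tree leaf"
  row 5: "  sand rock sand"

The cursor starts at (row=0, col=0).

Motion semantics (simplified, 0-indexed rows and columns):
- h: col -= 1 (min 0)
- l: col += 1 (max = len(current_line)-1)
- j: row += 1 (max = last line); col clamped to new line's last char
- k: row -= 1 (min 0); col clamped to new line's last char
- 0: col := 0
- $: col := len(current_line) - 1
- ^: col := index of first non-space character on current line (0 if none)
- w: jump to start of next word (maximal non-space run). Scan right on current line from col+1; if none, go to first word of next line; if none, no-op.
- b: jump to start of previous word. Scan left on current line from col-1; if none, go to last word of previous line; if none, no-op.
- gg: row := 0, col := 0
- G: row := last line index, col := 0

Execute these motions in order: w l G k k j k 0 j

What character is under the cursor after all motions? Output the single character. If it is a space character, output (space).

After 1 (w): row=0 col=6 char='p'
After 2 (l): row=0 col=7 char='i'
After 3 (G): row=5 col=0 char='_'
After 4 (k): row=4 col=0 char='f'
After 5 (k): row=3 col=0 char='n'
After 6 (j): row=4 col=0 char='f'
After 7 (k): row=3 col=0 char='n'
After 8 (0): row=3 col=0 char='n'
After 9 (j): row=4 col=0 char='f'

Answer: f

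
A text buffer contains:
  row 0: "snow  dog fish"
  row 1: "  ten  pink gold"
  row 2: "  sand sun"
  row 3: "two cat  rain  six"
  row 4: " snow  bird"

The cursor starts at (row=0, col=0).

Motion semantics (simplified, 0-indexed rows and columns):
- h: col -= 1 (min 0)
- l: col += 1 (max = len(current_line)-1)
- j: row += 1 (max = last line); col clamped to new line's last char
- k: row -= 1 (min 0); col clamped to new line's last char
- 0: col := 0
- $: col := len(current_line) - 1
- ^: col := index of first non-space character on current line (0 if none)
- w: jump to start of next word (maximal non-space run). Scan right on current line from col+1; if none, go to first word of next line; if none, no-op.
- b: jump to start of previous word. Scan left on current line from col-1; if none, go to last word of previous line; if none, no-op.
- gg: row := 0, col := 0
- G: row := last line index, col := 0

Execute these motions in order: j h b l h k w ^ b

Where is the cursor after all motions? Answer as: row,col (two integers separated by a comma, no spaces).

After 1 (j): row=1 col=0 char='_'
After 2 (h): row=1 col=0 char='_'
After 3 (b): row=0 col=10 char='f'
After 4 (l): row=0 col=11 char='i'
After 5 (h): row=0 col=10 char='f'
After 6 (k): row=0 col=10 char='f'
After 7 (w): row=1 col=2 char='t'
After 8 (^): row=1 col=2 char='t'
After 9 (b): row=0 col=10 char='f'

Answer: 0,10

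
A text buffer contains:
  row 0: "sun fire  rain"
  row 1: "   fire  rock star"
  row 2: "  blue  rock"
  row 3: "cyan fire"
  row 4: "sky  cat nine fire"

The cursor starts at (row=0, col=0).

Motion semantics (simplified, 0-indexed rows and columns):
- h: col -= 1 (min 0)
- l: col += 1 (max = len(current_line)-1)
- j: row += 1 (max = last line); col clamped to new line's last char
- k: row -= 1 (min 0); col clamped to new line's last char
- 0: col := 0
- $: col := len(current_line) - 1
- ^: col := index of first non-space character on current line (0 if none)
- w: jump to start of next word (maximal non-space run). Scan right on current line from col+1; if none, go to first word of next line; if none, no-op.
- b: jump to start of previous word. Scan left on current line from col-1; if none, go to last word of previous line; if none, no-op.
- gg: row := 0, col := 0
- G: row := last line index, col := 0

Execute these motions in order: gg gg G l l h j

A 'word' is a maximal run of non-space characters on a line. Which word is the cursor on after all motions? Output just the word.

After 1 (gg): row=0 col=0 char='s'
After 2 (gg): row=0 col=0 char='s'
After 3 (G): row=4 col=0 char='s'
After 4 (l): row=4 col=1 char='k'
After 5 (l): row=4 col=2 char='y'
After 6 (h): row=4 col=1 char='k'
After 7 (j): row=4 col=1 char='k'

Answer: sky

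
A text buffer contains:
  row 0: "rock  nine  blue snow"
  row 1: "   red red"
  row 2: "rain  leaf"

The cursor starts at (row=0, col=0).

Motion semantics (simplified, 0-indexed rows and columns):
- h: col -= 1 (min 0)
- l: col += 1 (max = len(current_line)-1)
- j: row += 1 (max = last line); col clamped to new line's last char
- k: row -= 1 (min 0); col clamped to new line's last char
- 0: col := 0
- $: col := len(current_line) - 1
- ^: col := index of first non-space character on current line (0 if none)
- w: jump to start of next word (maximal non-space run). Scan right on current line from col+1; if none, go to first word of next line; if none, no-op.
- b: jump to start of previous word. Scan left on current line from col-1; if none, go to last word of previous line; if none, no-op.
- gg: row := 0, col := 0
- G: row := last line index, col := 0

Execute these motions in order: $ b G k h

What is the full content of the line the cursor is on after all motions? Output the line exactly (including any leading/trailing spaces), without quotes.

Answer:    red red

Derivation:
After 1 ($): row=0 col=20 char='w'
After 2 (b): row=0 col=17 char='s'
After 3 (G): row=2 col=0 char='r'
After 4 (k): row=1 col=0 char='_'
After 5 (h): row=1 col=0 char='_'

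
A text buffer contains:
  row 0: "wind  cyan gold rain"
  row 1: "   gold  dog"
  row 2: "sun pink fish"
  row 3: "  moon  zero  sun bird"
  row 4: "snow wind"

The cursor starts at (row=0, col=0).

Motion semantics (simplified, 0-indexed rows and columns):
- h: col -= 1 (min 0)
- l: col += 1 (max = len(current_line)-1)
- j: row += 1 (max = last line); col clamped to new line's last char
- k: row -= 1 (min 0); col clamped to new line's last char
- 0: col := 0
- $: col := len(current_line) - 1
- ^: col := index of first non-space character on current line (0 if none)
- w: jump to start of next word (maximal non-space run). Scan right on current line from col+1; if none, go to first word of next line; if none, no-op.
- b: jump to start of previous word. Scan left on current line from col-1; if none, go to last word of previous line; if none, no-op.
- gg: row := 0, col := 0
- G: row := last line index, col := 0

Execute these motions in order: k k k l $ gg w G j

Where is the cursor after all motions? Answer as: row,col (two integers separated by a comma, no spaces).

Answer: 4,0

Derivation:
After 1 (k): row=0 col=0 char='w'
After 2 (k): row=0 col=0 char='w'
After 3 (k): row=0 col=0 char='w'
After 4 (l): row=0 col=1 char='i'
After 5 ($): row=0 col=19 char='n'
After 6 (gg): row=0 col=0 char='w'
After 7 (w): row=0 col=6 char='c'
After 8 (G): row=4 col=0 char='s'
After 9 (j): row=4 col=0 char='s'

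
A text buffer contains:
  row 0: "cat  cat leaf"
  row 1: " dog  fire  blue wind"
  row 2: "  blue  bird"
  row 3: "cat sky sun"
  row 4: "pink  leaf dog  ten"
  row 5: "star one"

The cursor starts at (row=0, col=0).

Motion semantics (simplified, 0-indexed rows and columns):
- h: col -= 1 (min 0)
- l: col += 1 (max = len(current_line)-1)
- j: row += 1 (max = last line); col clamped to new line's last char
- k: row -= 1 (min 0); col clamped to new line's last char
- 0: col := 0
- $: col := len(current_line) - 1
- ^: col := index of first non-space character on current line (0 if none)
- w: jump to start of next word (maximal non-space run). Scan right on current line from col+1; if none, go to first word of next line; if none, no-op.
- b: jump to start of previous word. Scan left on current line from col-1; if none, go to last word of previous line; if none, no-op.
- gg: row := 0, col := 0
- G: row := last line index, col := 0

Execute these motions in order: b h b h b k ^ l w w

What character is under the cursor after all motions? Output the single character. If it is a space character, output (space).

After 1 (b): row=0 col=0 char='c'
After 2 (h): row=0 col=0 char='c'
After 3 (b): row=0 col=0 char='c'
After 4 (h): row=0 col=0 char='c'
After 5 (b): row=0 col=0 char='c'
After 6 (k): row=0 col=0 char='c'
After 7 (^): row=0 col=0 char='c'
After 8 (l): row=0 col=1 char='a'
After 9 (w): row=0 col=5 char='c'
After 10 (w): row=0 col=9 char='l'

Answer: l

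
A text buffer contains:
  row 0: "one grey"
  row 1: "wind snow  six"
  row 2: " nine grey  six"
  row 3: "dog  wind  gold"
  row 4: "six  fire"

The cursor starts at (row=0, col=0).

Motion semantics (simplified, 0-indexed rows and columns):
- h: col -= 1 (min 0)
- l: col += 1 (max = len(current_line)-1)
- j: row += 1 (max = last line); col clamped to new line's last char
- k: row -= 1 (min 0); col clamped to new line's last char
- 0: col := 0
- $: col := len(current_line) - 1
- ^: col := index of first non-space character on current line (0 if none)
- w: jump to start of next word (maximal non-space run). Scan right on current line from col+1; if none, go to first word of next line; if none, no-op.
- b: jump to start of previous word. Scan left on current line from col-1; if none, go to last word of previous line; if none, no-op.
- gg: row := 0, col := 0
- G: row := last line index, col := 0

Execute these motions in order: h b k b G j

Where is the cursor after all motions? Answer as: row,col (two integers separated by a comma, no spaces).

After 1 (h): row=0 col=0 char='o'
After 2 (b): row=0 col=0 char='o'
After 3 (k): row=0 col=0 char='o'
After 4 (b): row=0 col=0 char='o'
After 5 (G): row=4 col=0 char='s'
After 6 (j): row=4 col=0 char='s'

Answer: 4,0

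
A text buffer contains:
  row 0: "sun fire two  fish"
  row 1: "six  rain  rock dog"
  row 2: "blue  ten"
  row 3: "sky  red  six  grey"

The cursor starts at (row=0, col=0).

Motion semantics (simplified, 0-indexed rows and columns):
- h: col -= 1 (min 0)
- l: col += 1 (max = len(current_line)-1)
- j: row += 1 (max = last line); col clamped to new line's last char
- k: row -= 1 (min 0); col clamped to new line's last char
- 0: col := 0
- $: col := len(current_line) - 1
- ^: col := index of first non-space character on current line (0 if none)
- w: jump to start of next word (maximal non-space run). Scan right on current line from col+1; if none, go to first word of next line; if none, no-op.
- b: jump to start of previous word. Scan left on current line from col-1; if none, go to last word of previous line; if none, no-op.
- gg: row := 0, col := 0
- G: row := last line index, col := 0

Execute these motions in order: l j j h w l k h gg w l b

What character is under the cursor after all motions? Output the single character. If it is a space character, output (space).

Answer: f

Derivation:
After 1 (l): row=0 col=1 char='u'
After 2 (j): row=1 col=1 char='i'
After 3 (j): row=2 col=1 char='l'
After 4 (h): row=2 col=0 char='b'
After 5 (w): row=2 col=6 char='t'
After 6 (l): row=2 col=7 char='e'
After 7 (k): row=1 col=7 char='i'
After 8 (h): row=1 col=6 char='a'
After 9 (gg): row=0 col=0 char='s'
After 10 (w): row=0 col=4 char='f'
After 11 (l): row=0 col=5 char='i'
After 12 (b): row=0 col=4 char='f'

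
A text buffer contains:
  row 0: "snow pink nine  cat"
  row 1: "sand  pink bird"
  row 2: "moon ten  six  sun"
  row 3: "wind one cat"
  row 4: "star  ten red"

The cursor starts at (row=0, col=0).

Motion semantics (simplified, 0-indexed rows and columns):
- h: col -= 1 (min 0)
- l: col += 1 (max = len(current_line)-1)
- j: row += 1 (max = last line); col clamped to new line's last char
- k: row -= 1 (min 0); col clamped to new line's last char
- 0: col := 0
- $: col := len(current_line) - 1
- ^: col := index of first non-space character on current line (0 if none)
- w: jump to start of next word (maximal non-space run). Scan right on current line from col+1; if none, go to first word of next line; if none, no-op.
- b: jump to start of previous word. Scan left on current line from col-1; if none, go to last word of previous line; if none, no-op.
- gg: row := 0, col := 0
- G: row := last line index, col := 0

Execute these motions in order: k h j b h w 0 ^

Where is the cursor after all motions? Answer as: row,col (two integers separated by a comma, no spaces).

After 1 (k): row=0 col=0 char='s'
After 2 (h): row=0 col=0 char='s'
After 3 (j): row=1 col=0 char='s'
After 4 (b): row=0 col=16 char='c'
After 5 (h): row=0 col=15 char='_'
After 6 (w): row=0 col=16 char='c'
After 7 (0): row=0 col=0 char='s'
After 8 (^): row=0 col=0 char='s'

Answer: 0,0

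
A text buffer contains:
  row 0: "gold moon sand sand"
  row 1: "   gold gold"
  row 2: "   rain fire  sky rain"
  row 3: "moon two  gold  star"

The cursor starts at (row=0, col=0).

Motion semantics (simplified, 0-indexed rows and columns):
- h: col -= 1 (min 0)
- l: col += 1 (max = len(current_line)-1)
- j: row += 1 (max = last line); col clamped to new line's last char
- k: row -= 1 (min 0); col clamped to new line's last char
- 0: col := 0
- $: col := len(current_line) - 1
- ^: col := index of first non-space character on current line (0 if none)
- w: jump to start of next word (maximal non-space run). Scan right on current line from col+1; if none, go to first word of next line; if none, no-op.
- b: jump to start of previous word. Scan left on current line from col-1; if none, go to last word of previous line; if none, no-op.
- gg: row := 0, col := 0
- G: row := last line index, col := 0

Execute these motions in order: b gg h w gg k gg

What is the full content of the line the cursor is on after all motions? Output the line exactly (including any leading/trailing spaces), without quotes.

Answer: gold moon sand sand

Derivation:
After 1 (b): row=0 col=0 char='g'
After 2 (gg): row=0 col=0 char='g'
After 3 (h): row=0 col=0 char='g'
After 4 (w): row=0 col=5 char='m'
After 5 (gg): row=0 col=0 char='g'
After 6 (k): row=0 col=0 char='g'
After 7 (gg): row=0 col=0 char='g'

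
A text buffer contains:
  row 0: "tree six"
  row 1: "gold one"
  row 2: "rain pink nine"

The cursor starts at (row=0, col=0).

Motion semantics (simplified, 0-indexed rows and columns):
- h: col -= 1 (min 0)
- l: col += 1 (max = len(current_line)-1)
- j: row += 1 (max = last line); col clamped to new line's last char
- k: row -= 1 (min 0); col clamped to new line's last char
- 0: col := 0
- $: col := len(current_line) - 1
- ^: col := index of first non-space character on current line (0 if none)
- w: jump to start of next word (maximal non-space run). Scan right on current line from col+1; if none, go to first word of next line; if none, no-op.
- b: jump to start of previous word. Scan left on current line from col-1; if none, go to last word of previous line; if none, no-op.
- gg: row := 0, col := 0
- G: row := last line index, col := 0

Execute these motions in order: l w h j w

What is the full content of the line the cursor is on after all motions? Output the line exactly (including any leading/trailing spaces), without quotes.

Answer: gold one

Derivation:
After 1 (l): row=0 col=1 char='r'
After 2 (w): row=0 col=5 char='s'
After 3 (h): row=0 col=4 char='_'
After 4 (j): row=1 col=4 char='_'
After 5 (w): row=1 col=5 char='o'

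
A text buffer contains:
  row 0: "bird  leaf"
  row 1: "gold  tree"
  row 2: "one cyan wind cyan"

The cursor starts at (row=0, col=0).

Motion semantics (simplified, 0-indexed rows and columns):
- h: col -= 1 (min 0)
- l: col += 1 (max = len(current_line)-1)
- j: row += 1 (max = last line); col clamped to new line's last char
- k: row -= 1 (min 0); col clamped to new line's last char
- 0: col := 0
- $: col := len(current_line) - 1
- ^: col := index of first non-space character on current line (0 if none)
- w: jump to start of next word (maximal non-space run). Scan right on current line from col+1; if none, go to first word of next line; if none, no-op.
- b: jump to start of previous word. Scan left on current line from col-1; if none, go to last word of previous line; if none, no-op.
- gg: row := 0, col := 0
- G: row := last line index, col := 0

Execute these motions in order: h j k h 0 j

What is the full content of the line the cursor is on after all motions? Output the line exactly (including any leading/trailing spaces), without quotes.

Answer: gold  tree

Derivation:
After 1 (h): row=0 col=0 char='b'
After 2 (j): row=1 col=0 char='g'
After 3 (k): row=0 col=0 char='b'
After 4 (h): row=0 col=0 char='b'
After 5 (0): row=0 col=0 char='b'
After 6 (j): row=1 col=0 char='g'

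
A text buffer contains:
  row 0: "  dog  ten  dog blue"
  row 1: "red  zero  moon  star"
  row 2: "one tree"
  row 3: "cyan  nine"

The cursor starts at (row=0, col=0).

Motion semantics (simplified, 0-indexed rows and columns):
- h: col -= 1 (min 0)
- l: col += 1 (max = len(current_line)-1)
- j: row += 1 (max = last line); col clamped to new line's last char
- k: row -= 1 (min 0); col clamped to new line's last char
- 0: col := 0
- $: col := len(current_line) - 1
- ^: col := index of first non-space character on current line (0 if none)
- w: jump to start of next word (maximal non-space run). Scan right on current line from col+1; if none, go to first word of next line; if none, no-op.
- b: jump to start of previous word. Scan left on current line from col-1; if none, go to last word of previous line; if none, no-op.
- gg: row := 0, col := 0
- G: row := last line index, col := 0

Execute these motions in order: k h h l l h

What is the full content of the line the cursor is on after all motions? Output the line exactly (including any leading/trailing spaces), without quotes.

After 1 (k): row=0 col=0 char='_'
After 2 (h): row=0 col=0 char='_'
After 3 (h): row=0 col=0 char='_'
After 4 (l): row=0 col=1 char='_'
After 5 (l): row=0 col=2 char='d'
After 6 (h): row=0 col=1 char='_'

Answer:   dog  ten  dog blue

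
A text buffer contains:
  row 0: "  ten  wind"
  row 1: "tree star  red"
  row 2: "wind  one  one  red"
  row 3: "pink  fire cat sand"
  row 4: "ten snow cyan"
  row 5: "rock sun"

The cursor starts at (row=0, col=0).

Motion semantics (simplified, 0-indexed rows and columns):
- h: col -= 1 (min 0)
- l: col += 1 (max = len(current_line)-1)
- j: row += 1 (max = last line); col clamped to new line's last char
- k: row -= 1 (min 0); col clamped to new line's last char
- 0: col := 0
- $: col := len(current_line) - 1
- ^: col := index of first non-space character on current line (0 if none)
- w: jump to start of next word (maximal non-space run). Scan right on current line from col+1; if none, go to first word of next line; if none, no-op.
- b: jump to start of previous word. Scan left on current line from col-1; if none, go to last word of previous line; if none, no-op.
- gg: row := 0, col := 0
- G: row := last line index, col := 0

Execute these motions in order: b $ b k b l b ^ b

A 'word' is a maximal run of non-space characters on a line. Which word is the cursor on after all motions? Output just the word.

After 1 (b): row=0 col=0 char='_'
After 2 ($): row=0 col=10 char='d'
After 3 (b): row=0 col=7 char='w'
After 4 (k): row=0 col=7 char='w'
After 5 (b): row=0 col=2 char='t'
After 6 (l): row=0 col=3 char='e'
After 7 (b): row=0 col=2 char='t'
After 8 (^): row=0 col=2 char='t'
After 9 (b): row=0 col=2 char='t'

Answer: ten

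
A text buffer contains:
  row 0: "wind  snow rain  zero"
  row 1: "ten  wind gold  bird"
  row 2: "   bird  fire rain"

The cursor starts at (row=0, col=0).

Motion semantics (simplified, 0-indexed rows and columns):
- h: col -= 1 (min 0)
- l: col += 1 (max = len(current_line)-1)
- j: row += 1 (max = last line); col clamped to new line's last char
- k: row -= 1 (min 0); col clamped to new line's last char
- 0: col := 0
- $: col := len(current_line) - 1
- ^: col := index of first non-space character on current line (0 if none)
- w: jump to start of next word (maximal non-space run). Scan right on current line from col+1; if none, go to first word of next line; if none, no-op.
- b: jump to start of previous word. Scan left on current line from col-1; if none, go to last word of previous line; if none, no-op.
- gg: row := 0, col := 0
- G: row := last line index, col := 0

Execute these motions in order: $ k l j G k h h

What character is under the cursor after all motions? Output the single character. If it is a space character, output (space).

After 1 ($): row=0 col=20 char='o'
After 2 (k): row=0 col=20 char='o'
After 3 (l): row=0 col=20 char='o'
After 4 (j): row=1 col=19 char='d'
After 5 (G): row=2 col=0 char='_'
After 6 (k): row=1 col=0 char='t'
After 7 (h): row=1 col=0 char='t'
After 8 (h): row=1 col=0 char='t'

Answer: t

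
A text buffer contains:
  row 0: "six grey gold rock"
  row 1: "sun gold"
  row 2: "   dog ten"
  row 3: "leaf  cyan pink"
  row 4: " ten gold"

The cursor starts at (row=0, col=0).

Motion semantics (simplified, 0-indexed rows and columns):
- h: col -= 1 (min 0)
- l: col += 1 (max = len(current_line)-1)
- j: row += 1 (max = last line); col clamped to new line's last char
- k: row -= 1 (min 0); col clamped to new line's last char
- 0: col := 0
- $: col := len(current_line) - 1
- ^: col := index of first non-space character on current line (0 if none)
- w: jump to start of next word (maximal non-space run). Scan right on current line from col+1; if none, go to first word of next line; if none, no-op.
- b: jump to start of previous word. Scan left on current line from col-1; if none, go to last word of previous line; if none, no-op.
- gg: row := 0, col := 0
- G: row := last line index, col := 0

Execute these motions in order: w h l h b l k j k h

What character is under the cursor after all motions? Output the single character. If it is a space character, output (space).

After 1 (w): row=0 col=4 char='g'
After 2 (h): row=0 col=3 char='_'
After 3 (l): row=0 col=4 char='g'
After 4 (h): row=0 col=3 char='_'
After 5 (b): row=0 col=0 char='s'
After 6 (l): row=0 col=1 char='i'
After 7 (k): row=0 col=1 char='i'
After 8 (j): row=1 col=1 char='u'
After 9 (k): row=0 col=1 char='i'
After 10 (h): row=0 col=0 char='s'

Answer: s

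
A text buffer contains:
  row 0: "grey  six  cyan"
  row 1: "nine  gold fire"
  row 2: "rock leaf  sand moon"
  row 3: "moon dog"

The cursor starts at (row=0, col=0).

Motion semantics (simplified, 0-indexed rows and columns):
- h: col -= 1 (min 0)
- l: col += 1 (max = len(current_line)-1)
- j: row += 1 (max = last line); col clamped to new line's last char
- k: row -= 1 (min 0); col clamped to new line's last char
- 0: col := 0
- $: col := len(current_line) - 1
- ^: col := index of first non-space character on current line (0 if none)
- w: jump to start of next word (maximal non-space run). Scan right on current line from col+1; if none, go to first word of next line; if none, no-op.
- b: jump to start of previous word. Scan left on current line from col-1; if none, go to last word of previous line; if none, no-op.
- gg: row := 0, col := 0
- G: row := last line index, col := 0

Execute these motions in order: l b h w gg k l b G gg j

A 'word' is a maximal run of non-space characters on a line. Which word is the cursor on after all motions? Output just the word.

Answer: nine

Derivation:
After 1 (l): row=0 col=1 char='r'
After 2 (b): row=0 col=0 char='g'
After 3 (h): row=0 col=0 char='g'
After 4 (w): row=0 col=6 char='s'
After 5 (gg): row=0 col=0 char='g'
After 6 (k): row=0 col=0 char='g'
After 7 (l): row=0 col=1 char='r'
After 8 (b): row=0 col=0 char='g'
After 9 (G): row=3 col=0 char='m'
After 10 (gg): row=0 col=0 char='g'
After 11 (j): row=1 col=0 char='n'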